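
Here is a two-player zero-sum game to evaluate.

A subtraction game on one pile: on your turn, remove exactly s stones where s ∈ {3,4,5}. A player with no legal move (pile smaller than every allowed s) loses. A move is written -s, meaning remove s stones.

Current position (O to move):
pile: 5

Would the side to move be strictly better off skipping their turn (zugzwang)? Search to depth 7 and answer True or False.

zugzwang(5, O) = False

p1 O@[5]: -3[2]+1* -4[1]+1 -5[0]+1
p2 X@[2] terminal -1; root [5] d7
suppose O passes — search the same position with X to move:
pass> p1 X@[5]: -3[2]+1* -4[1]+1 -5[0]+1
pass> p2 O@[2] terminal -1; root [5] d7
for O: play +1, pass -1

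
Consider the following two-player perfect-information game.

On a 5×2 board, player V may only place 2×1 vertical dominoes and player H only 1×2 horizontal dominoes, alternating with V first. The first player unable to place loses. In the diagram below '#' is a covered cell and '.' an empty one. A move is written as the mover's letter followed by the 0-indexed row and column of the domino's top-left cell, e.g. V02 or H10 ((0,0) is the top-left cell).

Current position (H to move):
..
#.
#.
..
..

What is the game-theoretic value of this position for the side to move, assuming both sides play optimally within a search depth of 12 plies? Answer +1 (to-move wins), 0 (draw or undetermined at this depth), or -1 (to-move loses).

[../#./#./../..] H move#1: H00:-1/##/#./#./../.., H30:+1/../#./#./##/..*, H40:+1/../#./#./../##
[../#./#./##/..] V move#2: V01:-1/.#/##/#./##/..*, V11:-1/../##/##/##/..
[.#/##/#./##/..] H move#3: H40:+1/.#/##/#./##/##*
[.#/##/#./##/##] end (terminal -1, V#4); searched ../#./#./../.. to 12

value(../#./#./../.., H) = +1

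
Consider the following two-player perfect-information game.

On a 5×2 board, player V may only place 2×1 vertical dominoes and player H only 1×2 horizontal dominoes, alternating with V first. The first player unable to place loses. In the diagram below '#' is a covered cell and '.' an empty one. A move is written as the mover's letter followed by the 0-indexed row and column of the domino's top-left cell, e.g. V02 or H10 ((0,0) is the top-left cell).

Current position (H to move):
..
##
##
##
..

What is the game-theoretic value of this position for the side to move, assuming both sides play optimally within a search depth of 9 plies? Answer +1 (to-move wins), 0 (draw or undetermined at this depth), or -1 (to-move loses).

value(../##/##/##/.., H) = +1

ply 1, H at ../##/##/##/.. | H00=+1→##/##/##/##/..*; H40=+1→../##/##/##/##
ply 2: ##/##/##/##/.. is terminal -1 (V); from ../##/##/##/.. depth 9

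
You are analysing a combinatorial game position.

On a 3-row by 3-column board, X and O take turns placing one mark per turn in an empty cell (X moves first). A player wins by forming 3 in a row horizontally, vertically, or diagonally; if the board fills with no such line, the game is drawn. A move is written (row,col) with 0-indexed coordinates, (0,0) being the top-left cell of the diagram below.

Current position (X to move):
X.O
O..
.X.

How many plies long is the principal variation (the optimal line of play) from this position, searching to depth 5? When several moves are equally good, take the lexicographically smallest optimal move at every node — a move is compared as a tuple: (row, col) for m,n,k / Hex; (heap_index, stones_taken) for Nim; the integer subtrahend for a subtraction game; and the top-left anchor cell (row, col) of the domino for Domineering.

ply 1, X at X.O/O../.X. | (0,1)=-1→XXO/O../.X.; (1,1)=+1→X.O/OX./.X.*; (1,2)=+0→X.O/O.X/.X.; (2,0)=+0→X.O/O../XX.; (2,2)=+1→X.O/O../.XX
ply 2, O at X.O/OX./.X. | (0,1)=-1→XOO/OX./.X.*; (1,2)=-1→X.O/OXO/.X.; (2,0)=-1→X.O/OX./OX.; (2,2)=-1→X.O/OX./.XO
ply 3, X at XOO/OX./.X. | (1,2)=+0→XOO/OXX/.X.; (2,0)=+0→XOO/OX./XX.; (2,2)=+1→XOO/OX./.XX*
ply 4: XOO/OX./.XX is terminal -1 (O); from X.O/O../.X. depth 5

PV length from [X.O/O../.X.]: 3 plies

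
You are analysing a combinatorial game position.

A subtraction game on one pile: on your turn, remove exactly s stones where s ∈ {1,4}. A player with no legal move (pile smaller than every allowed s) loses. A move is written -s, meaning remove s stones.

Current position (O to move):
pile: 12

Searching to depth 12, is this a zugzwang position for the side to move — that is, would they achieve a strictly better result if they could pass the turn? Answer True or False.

zugzwang(12, O) = True

ply 1, O at 12 | -1=-1→11*; -4=-1→8
ply 2, X at 11 | -1=+1→10*; -4=+1→7
ply 3, O at 10 | -1=-1→9*; -4=-1→6
ply 4, X at 9 | -1=-1→8; -4=+1→5*
ply 5, O at 5 | -1=-1→4*; -4=-1→1
ply 6, X at 4 | -1=-1→3; -4=+1→0*
ply 7: 0 is terminal -1 (O); from 12 depth 12
pass branch (X moves first from the same position):
  | ply 1, X at 12 | -1=-1→11*; -4=-1→8
  | ply 2, O at 11 | -1=+1→10*; -4=+1→7
  | ply 3, X at 10 | -1=-1→9*; -4=-1→6
  | ply 4, O at 9 | -1=-1→8; -4=+1→5*
  | ply 5, X at 5 | -1=-1→4*; -4=-1→1
  | ply 6, O at 4 | -1=-1→3; -4=+1→0*
  | ply 7: 0 is terminal -1 (X); from 12 depth 12
O moving scores -1; O passing scores +1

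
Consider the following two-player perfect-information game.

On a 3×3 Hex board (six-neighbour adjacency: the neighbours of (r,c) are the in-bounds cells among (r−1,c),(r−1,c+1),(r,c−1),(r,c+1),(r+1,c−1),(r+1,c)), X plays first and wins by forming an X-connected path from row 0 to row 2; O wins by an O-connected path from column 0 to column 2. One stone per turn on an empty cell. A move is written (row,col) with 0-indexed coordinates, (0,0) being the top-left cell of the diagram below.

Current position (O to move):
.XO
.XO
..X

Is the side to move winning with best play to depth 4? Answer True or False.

p1 O@[.XO/.XO/..X]: (0,0)[OXO/.XO/..X]-1* (1,0)[.XO/OXO/..X]-1 (2,0)[.XO/.XO/O.X]-1 (2,1)[.XO/.XO/.OX]-1
p2 X@[OXO/.XO/..X]: (1,0)[OXO/XXO/..X]+1* (2,0)[OXO/.XO/X.X]+1 (2,1)[OXO/.XO/.XX]+1
p3 O@[OXO/XXO/..X]: (2,0)[OXO/XXO/O.X]-1* (2,1)[OXO/XXO/.OX]-1
p4 X@[OXO/XXO/O.X]: (2,1)[OXO/XXO/OXX]+1*
p5 O@[OXO/XXO/OXX] terminal -1; root [.XO/.XO/..X] d4

O winning at [.XO/.XO/..X]: False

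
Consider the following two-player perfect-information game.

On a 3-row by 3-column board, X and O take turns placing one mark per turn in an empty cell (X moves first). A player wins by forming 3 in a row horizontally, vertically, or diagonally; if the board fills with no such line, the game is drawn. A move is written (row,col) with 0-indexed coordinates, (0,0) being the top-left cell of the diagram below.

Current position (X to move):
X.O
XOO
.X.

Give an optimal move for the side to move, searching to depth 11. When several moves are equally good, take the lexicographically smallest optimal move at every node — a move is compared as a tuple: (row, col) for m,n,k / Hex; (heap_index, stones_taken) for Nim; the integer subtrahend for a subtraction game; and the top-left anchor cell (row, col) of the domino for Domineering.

[X.O/XOO/.X.] X move#1: (0,1):-1/XXO/XOO/.X., (2,0):+1/X.O/XOO/XX.*, (2,2):-1/X.O/XOO/.XX
[X.O/XOO/XX.] end (terminal -1, O#2); searched X.O/XOO/.X. to 11

X's best at [X.O/XOO/.X.]: (2,0)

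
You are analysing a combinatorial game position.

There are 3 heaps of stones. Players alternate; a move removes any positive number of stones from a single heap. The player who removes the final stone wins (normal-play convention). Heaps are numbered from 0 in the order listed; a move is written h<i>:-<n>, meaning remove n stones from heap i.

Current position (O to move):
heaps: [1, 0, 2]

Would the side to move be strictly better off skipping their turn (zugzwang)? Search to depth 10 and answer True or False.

[(1,0,2)] O move#1: h0:-1:-1/(0,0,2), h2:-1:+1/(1,0,1)*, h2:-2:-1/(1,0,0)
[(1,0,1)] X move#2: h0:-1:-1/(0,0,1)*, h2:-1:-1/(1,0,0)
[(0,0,1)] O move#3: h2:-1:+1/(0,0,0)*
[(0,0,0)] end (terminal -1, X#4); searched (1,0,2) to 10
suppose O passes — search the same position with X to move:
pass> [(1,0,2)] X move#1: h0:-1:-1/(0,0,2), h2:-1:+1/(1,0,1)*, h2:-2:-1/(1,0,0)
pass> [(1,0,1)] O move#2: h0:-1:-1/(0,0,1)*, h2:-1:-1/(1,0,0)
pass> [(0,0,1)] X move#3: h2:-1:+1/(0,0,0)*
pass> [(0,0,0)] end (terminal -1, O#4); searched (1,0,2) to 10
for O: play +1, pass -1

zugzwang((1,0,2), O) = False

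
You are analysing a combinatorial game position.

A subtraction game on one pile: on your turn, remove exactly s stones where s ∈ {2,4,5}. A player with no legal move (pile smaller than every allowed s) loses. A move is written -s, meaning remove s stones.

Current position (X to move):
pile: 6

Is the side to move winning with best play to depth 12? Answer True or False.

[6] X move#1: -2:-1/4, -4:-1/2, -5:+1/1*
[1] end (terminal -1, O#2); searched 6 to 12

X winning at [6]: True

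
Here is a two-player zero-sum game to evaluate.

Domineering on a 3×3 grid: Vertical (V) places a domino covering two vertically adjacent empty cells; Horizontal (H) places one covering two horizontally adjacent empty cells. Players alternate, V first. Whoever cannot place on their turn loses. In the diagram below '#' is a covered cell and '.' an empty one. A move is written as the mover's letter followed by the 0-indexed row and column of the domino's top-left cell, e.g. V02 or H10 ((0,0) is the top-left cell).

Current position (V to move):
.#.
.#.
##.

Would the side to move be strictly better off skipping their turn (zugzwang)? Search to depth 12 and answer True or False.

zugzwang(.#./.#./##., V) = False

ply 1, V at .#./.#./##. | V00=+1→##./##./##.*; V02=+1→.##/.##/##.; V12=+1→.#./.##/###
ply 2: ##./##./##. is terminal -1 (H); from .#./.#./##. depth 12
if V skipped the turn, H would face:
~ ply 1: .#./.#./##. is terminal -1 (H); from .#./.#./##. depth 12
compare (V): move=+1 vs pass=+1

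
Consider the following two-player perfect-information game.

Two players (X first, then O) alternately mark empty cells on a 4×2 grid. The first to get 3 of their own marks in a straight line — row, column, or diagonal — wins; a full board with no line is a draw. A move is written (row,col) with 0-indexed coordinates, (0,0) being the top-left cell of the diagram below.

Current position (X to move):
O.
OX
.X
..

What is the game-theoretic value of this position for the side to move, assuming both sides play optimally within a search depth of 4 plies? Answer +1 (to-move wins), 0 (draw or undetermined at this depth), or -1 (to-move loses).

value(O./OX/.X/.., X) = +1

p1 X@[O./OX/.X/..]: (0,1)[OX/OX/.X/..]+1* (2,0)[O./OX/XX/..]+1 (3,0)[O./OX/.X/X.]-1 (3,1)[O./OX/.X/.X]+1
p2 O@[OX/OX/.X/..] terminal -1; root [O./OX/.X/..] d4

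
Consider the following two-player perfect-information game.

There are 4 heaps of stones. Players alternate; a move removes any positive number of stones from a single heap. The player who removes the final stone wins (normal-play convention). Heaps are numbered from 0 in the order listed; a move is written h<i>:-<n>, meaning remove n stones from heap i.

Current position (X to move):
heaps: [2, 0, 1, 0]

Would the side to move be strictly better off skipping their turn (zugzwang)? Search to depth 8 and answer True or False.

zugzwang((2,0,1,0), X) = False

ply 1, X at (2,0,1,0) | h0:-1=+1→(1,0,1,0)*; h0:-2=-1→(0,0,1,0); h2:-1=-1→(2,0,0,0)
ply 2, O at (1,0,1,0) | h0:-1=-1→(0,0,1,0)*; h2:-1=-1→(1,0,0,0)
ply 3, X at (0,0,1,0) | h2:-1=+1→(0,0,0,0)*
ply 4: (0,0,0,0) is terminal -1 (O); from (2,0,1,0) depth 8
suppose X passes — search the same position with O to move:
pass> ply 1, O at (2,0,1,0) | h0:-1=+1→(1,0,1,0)*; h0:-2=-1→(0,0,1,0); h2:-1=-1→(2,0,0,0)
pass> ply 2, X at (1,0,1,0) | h0:-1=-1→(0,0,1,0)*; h2:-1=-1→(1,0,0,0)
pass> ply 3, O at (0,0,1,0) | h2:-1=+1→(0,0,0,0)*
pass> ply 4: (0,0,0,0) is terminal -1 (X); from (2,0,1,0) depth 8
for X: play +1, pass -1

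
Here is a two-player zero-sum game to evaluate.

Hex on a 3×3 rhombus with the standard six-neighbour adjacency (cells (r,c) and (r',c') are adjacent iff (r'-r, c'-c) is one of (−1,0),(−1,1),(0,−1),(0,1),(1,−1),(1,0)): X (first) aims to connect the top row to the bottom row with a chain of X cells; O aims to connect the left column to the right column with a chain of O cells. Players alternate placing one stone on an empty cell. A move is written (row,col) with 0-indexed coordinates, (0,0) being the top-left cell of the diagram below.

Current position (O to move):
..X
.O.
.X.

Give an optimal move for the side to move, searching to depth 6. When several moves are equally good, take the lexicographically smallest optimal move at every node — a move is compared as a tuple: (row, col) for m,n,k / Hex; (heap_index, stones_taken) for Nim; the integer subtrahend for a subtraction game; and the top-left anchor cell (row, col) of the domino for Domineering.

[..X/.O./.X.] O move#1: (0,0):-1/O.X/.O./.X., (0,1):-1/.OX/.O./.X., (1,0):-1/..X/OO./.X., (1,2):+1/..X/.OO/.X.*, (2,0):-1/..X/.O./OX., (2,2):-1/..X/.O./.XO
[..X/.OO/.X.] X move#2: (0,0):-1/X.X/.OO/.X.*, (0,1):-1/.XX/.OO/.X., (1,0):-1/..X/XOO/.X., (2,0):-1/..X/.OO/XX., (2,2):-1/..X/.OO/.XX
[X.X/.OO/.X.] O move#3: (0,1):+1/XOX/.OO/.X.*, (1,0):+1/X.X/OOO/.X., (2,0):+1/X.X/.OO/OX., (2,2):+1/X.X/.OO/.XO
[XOX/.OO/.X.] X move#4: (1,0):-1/XOX/XOO/.X.*, (2,0):-1/XOX/.OO/XX., (2,2):-1/XOX/.OO/.XX
[XOX/XOO/.X.] O move#5: (2,0):+1/XOX/XOO/OX.*, (2,2):-1/XOX/XOO/.XO
[XOX/XOO/OX.] end (terminal -1, X#6); searched ..X/.O./.X. to 6

O's best at [..X/.O./.X.]: (1,2)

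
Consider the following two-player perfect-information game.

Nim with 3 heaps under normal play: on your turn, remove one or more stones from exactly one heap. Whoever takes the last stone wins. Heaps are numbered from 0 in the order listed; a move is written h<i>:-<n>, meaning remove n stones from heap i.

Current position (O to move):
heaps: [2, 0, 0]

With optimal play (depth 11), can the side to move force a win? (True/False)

O winning at [(2,0,0)]: True

p1 O@[(2,0,0)]: h0:-1[(1,0,0)]-1 h0:-2[(0,0,0)]+1*
p2 X@[(0,0,0)] terminal -1; root [(2,0,0)] d11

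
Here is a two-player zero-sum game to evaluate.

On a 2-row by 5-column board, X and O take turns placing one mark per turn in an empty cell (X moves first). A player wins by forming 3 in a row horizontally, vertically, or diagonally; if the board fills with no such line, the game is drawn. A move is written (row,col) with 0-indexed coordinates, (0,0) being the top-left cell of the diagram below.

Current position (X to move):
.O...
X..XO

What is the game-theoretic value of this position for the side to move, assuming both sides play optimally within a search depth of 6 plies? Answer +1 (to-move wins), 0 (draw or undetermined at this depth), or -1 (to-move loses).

ply 1, X at .O.../X..XO | (0,0)=+0→XO.../X..XO*; (0,2)=+0→.OX../X..XO; (0,3)=+0→.O.X./X..XO; (0,4)=-1→.O..X/X..XO; (1,1)=+0→.O.../XX.XO; (1,2)=+0→.O.../X.XXO
ply 2, O at XO.../X..XO | (0,2)=+0→XOO../X..XO*; (0,3)=+0→XO.O./X..XO; (0,4)=+0→XO..O/X..XO; (1,1)=+0→XO.../XO.XO; (1,2)=+0→XO.../X.OXO
ply 3, X at XOO../X..XO | (0,3)=+0→XOOX./X..XO*; (0,4)=-1→XOO.X/X..XO; (1,1)=-1→XOO../XX.XO; (1,2)=-1→XOO../X.XXO
ply 4, O at XOOX./X..XO | (0,4)=+0→XOOXO/X..XO*; (1,1)=+0→XOOX./XO.XO; (1,2)=+0→XOOX./X.OXO
ply 5, X at XOOXO/X..XO | (1,1)=+0→XOOXO/XX.XO*; (1,2)=+0→XOOXO/X.XXO
ply 6, O at XOOXO/XX.XO | (1,2)=+0→XOOXO/XXOXO*
ply 7: XOOXO/XXOXO is terminal +0 (X); from .O.../X..XO depth 6

value(.O.../X..XO, X) = 0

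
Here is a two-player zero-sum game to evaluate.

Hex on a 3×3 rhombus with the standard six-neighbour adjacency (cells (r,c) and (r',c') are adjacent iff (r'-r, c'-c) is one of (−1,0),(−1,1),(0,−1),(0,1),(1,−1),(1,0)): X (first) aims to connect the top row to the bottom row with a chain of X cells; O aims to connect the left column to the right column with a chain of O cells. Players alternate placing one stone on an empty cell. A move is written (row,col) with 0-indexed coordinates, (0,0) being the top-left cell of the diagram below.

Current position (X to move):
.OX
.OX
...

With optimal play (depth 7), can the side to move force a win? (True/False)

X winning at [.OX/.OX/...]: True

[.OX/.OX/...] X move#1: (0,0):+1/XOX/.OX/...*, (1,0):+1/.OX/XOX/..., (2,0):+1/.OX/.OX/X.., (2,1):+1/.OX/.OX/.X., (2,2):+1/.OX/.OX/..X
[XOX/.OX/...] O move#2: (1,0):-1/XOX/OOX/...*, (2,0):-1/XOX/.OX/O.., (2,1):-1/XOX/.OX/.O., (2,2):-1/XOX/.OX/..O
[XOX/OOX/...] X move#3: (2,0):+1/XOX/OOX/X..*, (2,1):+1/XOX/OOX/.X., (2,2):+1/XOX/OOX/..X
[XOX/OOX/X..] O move#4: (2,1):-1/XOX/OOX/XO.*, (2,2):-1/XOX/OOX/X.O
[XOX/OOX/XO.] X move#5: (2,2):+1/XOX/OOX/XOX*
[XOX/OOX/XOX] end (terminal -1, O#6); searched .OX/.OX/... to 7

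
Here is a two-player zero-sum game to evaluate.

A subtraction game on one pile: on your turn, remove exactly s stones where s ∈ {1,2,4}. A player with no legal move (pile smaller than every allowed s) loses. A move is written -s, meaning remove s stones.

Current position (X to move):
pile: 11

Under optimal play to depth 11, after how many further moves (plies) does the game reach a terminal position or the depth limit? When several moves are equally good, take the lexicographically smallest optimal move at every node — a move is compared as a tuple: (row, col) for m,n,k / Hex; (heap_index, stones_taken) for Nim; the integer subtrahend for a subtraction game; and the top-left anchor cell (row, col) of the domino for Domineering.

PV length from [11]: 7 plies

[11] X move#1: -1:-1/10, -2:+1/9*, -4:-1/7
[9] O move#2: -1:-1/8*, -2:-1/7, -4:-1/5
[8] X move#3: -1:-1/7, -2:+1/6*, -4:-1/4
[6] O move#4: -1:-1/5*, -2:-1/4, -4:-1/2
[5] X move#5: -1:-1/4, -2:+1/3*, -4:-1/1
[3] O move#6: -1:-1/2*, -2:-1/1
[2] X move#7: -1:-1/1, -2:+1/0*
[0] end (terminal -1, O#8); searched 11 to 11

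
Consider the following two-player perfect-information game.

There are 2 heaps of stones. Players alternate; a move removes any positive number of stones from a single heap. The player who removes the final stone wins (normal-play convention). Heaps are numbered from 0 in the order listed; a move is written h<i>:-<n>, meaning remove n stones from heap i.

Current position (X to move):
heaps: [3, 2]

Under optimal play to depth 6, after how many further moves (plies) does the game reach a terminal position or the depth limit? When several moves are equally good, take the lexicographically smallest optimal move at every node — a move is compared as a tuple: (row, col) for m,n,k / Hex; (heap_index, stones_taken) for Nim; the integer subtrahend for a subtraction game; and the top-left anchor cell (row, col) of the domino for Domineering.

PV length from [(3,2)]: 5 plies

p1 X@[(3,2)]: h0:-1[(2,2)]+1* h0:-2[(1,2)]-1 h0:-3[(0,2)]-1 h1:-1[(3,1)]-1 h1:-2[(3,0)]-1
p2 O@[(2,2)]: h0:-1[(1,2)]-1* h0:-2[(0,2)]-1 h1:-1[(2,1)]-1 h1:-2[(2,0)]-1
p3 X@[(1,2)]: h0:-1[(0,2)]-1 h1:-1[(1,1)]+1* h1:-2[(1,0)]-1
p4 O@[(1,1)]: h0:-1[(0,1)]-1* h1:-1[(1,0)]-1
p5 X@[(0,1)]: h1:-1[(0,0)]+1*
p6 O@[(0,0)] terminal -1; root [(3,2)] d6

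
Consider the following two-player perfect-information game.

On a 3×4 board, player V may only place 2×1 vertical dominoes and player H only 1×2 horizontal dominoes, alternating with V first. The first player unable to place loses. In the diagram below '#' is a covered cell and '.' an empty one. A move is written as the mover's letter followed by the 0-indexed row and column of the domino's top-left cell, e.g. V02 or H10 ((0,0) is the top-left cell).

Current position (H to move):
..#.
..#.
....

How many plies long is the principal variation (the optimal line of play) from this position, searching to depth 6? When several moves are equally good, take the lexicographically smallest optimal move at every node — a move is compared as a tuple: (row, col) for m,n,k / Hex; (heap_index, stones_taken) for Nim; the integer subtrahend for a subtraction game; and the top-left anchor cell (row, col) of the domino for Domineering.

PV length from [..#./..#./....]: 3 plies

[..#./..#./....] H move#1: H00:-1/###./..#./...., H10:+1/..#./###./....*, H20:-1/..#./..#./##.., H21:-1/..#./..#./.##., H22:-1/..#./..#./..##
[..#./###./....] V move#2: V03:-1/..##/####/....*, V13:-1/..#./####/...#
[..##/####/....] H move#3: H00:+1/####/####/....*, H20:+1/..##/####/##.., H21:+1/..##/####/.##., H22:+1/..##/####/..##
[####/####/....] end (terminal -1, V#4); searched ..#./..#./.... to 6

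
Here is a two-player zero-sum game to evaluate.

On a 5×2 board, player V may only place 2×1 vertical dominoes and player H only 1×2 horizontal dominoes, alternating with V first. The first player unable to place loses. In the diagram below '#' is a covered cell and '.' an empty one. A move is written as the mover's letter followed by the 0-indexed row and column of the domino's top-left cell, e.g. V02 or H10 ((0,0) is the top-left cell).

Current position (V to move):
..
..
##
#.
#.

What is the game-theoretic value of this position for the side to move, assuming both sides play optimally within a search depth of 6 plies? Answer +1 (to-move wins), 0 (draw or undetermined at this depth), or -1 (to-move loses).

ply 1, V at ../../##/#./#. | V00=+1→#./#./##/#./#.*; V01=+1→.#/.#/##/#./#.; V31=-1→../../##/##/##
ply 2: #./#./##/#./#. is terminal -1 (H); from ../../##/#./#. depth 6

value(../../##/#./#., V) = +1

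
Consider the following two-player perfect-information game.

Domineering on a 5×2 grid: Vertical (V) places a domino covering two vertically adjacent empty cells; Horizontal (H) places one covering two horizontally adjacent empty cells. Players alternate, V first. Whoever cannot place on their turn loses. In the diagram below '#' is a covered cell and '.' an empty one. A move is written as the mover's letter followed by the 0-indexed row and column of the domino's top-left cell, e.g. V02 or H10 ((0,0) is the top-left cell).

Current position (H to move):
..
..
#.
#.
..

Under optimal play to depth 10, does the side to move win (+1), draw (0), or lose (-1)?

value(../../#./#./.., H) = +1

ply 1, H at ../../#./#./.. | H00=+1→##/../#./#./..*; H10=+1→../##/#./#./..; H40=-1→../../#./#./##
ply 2, V at ##/../#./#./.. | V11=-1→##/.#/##/#./..*; V21=-1→##/../##/##/..; V31=-1→##/../#./##/.#
ply 3, H at ##/.#/##/#./.. | H40=+1→##/.#/##/#./##*
ply 4: ##/.#/##/#./## is terminal -1 (V); from ../../#./#./.. depth 10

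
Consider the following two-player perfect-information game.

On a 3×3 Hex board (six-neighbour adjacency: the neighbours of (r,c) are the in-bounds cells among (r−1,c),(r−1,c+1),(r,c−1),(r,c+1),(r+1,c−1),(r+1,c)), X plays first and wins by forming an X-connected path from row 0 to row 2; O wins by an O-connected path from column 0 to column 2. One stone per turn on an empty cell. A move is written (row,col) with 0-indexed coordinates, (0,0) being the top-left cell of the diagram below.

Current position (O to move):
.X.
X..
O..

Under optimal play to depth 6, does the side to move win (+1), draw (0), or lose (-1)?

ply 1, O at .X./X../O.. | (0,0)=-1→OX./X../O..; (0,2)=+1→.XO/X../O..*; (1,1)=+1→.X./XO./O..; (1,2)=+1→.X./X.O/O..; (2,1)=+1→.X./X../OO.; (2,2)=+1→.X./X../O.O
ply 2, X at .XO/X../O.. | (0,0)=-1→XXO/X../O..*; (1,1)=-1→.XO/XX./O..; (1,2)=-1→.XO/X.X/O..; (2,1)=-1→.XO/X../OX.; (2,2)=-1→.XO/X../O.X
ply 3, O at XXO/X../O.. | (1,1)=+1→XXO/XO./O..*; (1,2)=+1→XXO/X.O/O..; (2,1)=+1→XXO/X../OO.; (2,2)=+1→XXO/X../O.O
ply 4: XXO/XO./O.. is terminal -1 (X); from .X./X../O.. depth 6

value(.X./X../O.., O) = +1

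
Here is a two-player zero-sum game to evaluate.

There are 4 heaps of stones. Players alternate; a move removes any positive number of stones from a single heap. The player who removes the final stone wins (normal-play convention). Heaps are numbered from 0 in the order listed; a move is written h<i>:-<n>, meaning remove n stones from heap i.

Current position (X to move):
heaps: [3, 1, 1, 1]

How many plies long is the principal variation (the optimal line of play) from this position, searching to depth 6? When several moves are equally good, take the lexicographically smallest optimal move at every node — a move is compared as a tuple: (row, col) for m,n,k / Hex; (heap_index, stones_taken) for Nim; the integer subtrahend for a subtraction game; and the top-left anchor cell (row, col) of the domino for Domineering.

p1 X@[(3,1,1,1)]: h0:-1[(2,1,1,1)]-1 h0:-2[(1,1,1,1)]+1* h0:-3[(0,1,1,1)]-1 h1:-1[(3,0,1,1)]-1 h2:-1[(3,1,0,1)]-1 h3:-1[(3,1,1,0)]-1
p2 O@[(1,1,1,1)]: h0:-1[(0,1,1,1)]-1* h1:-1[(1,0,1,1)]-1 h2:-1[(1,1,0,1)]-1 h3:-1[(1,1,1,0)]-1
p3 X@[(0,1,1,1)]: h1:-1[(0,0,1,1)]+1* h2:-1[(0,1,0,1)]+1 h3:-1[(0,1,1,0)]+1
p4 O@[(0,0,1,1)]: h2:-1[(0,0,0,1)]-1* h3:-1[(0,0,1,0)]-1
p5 X@[(0,0,0,1)]: h3:-1[(0,0,0,0)]+1*
p6 O@[(0,0,0,0)] terminal -1; root [(3,1,1,1)] d6

PV length from [(3,1,1,1)]: 5 plies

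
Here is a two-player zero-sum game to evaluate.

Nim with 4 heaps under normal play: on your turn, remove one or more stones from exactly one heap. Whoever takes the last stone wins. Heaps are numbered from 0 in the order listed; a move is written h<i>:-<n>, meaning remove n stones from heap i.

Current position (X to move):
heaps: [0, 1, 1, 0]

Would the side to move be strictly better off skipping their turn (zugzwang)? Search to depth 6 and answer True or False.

p1 X@[(0,1,1,0)]: h1:-1[(0,0,1,0)]-1* h2:-1[(0,1,0,0)]-1
p2 O@[(0,0,1,0)]: h2:-1[(0,0,0,0)]+1*
p3 X@[(0,0,0,0)] terminal -1; root [(0,1,1,0)] d6
if X skipped the turn, O would face:
~ p1 O@[(0,1,1,0)]: h1:-1[(0,0,1,0)]-1* h2:-1[(0,1,0,0)]-1
~ p2 X@[(0,0,1,0)]: h2:-1[(0,0,0,0)]+1*
~ p3 O@[(0,0,0,0)] terminal -1; root [(0,1,1,0)] d6
compare (X): move=-1 vs pass=+1

zugzwang((0,1,1,0), X) = True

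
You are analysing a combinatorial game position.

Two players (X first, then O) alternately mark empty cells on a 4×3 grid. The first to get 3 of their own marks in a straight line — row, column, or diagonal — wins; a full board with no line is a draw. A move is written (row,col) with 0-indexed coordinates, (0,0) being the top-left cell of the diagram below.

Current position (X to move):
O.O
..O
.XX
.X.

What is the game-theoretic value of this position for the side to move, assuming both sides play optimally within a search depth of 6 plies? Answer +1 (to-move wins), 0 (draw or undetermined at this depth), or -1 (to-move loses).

[O.O/..O/.XX/.X.] X move#1: (0,1):+1/OXO/..O/.XX/.X.*, (1,0):-1/O.O/X.O/.XX/.X., (1,1):+1/O.O/.XO/.XX/.X., (2,0):+1/O.O/..O/XXX/.X., (3,0):-1/O.O/..O/.XX/XX., (3,2):-1/O.O/..O/.XX/.XX
[OXO/..O/.XX/.X.] O move#2: (1,0):-1/OXO/O.O/.XX/.X.*, (1,1):-1/OXO/.OO/.XX/.X., (2,0):-1/OXO/..O/OXX/.X., (3,0):-1/OXO/..O/.XX/OX., (3,2):-1/OXO/..O/.XX/.XO
[OXO/O.O/.XX/.X.] X move#3: (1,1):+1/OXO/OXO/.XX/.X.*, (2,0):+1/OXO/O.O/XXX/.X., (3,0):-1/OXO/O.O/.XX/XX., (3,2):-1/OXO/O.O/.XX/.XX
[OXO/OXO/.XX/.X.] end (terminal -1, O#4); searched O.O/..O/.XX/.X. to 6

value(O.O/..O/.XX/.X., X) = +1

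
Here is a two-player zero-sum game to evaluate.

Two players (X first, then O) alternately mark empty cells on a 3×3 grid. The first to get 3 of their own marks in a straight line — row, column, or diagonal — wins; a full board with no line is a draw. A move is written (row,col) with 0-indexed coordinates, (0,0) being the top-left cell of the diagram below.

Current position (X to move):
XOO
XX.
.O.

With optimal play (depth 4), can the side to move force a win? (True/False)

p1 X@[XOO/XX./.O.]: (1,2)[XOO/XXX/.O.]+1* (2,0)[XOO/XX./XO.]+1 (2,2)[XOO/XX./.OX]+1
p2 O@[XOO/XXX/.O.] terminal -1; root [XOO/XX./.O.] d4

X winning at [XOO/XX./.O.]: True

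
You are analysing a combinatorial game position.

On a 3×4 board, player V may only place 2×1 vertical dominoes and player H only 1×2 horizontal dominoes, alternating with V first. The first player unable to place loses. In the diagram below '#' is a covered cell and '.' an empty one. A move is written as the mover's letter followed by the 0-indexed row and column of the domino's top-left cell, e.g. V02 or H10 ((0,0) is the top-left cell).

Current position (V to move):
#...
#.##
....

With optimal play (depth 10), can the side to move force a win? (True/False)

ply 1, V at #.../#.##/.... | V01=-1→##../####/....*; V11=-1→#.../####/.#..
ply 2, H at ##../####/.... | H02=+1→####/####/....*; H20=+1→##../####/##..; H21=+1→##../####/.##.; H22=+1→##../####/..##
ply 3: ####/####/.... is terminal -1 (V); from #.../#.##/.... depth 10

V winning at [#.../#.##/....]: False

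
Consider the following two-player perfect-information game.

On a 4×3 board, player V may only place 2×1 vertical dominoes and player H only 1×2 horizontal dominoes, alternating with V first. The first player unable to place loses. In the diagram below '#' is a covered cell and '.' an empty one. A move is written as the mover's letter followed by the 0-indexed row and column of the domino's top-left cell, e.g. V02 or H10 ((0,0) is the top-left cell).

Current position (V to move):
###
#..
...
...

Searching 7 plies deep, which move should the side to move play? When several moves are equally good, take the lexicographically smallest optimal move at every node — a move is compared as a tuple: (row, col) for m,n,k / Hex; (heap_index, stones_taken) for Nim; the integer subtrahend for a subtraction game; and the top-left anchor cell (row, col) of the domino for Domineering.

ply 1, V at ###/#../.../... | V11=+1→###/##./.#./...*; V12=-1→###/#.#/..#/...; V20=-1→###/#../#../#..; V21=+1→###/#../.#./.#.; V22=-1→###/#../..#/..#
ply 2, H at ###/##./.#./... | H30=-1→###/##./.#./##.*; H31=-1→###/##./.#./.##
ply 3, V at ###/##./.#./##. | V12=+1→###/###/.##/##.*; V22=+1→###/##./.##/###
ply 4: ###/###/.##/##. is terminal -1 (H); from ###/#../.../... depth 7

V's best at [###/#../.../...]: V11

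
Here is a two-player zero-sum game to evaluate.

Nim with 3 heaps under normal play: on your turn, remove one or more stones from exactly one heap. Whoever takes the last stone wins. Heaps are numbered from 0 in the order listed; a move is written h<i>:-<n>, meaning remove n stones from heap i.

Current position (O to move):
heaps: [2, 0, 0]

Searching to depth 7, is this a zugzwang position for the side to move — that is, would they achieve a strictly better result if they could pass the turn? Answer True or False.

p1 O@[(2,0,0)]: h0:-1[(1,0,0)]-1 h0:-2[(0,0,0)]+1*
p2 X@[(0,0,0)] terminal -1; root [(2,0,0)] d7
suppose O passes — search the same position with X to move:
pass> p1 X@[(2,0,0)]: h0:-1[(1,0,0)]-1 h0:-2[(0,0,0)]+1*
pass> p2 O@[(0,0,0)] terminal -1; root [(2,0,0)] d7
for O: play +1, pass -1

zugzwang((2,0,0), O) = False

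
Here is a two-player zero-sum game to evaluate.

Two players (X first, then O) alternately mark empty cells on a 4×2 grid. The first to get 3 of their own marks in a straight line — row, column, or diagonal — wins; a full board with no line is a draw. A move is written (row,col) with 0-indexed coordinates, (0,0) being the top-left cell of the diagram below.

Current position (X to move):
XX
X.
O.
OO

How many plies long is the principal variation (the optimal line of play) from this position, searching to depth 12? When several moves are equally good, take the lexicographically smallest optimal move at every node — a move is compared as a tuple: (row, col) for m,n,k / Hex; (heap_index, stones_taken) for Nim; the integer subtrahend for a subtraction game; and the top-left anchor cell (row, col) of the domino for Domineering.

PV length from [XX/X./O./OO]: 2 plies

[XX/X./O./OO] X move#1: (1,1):+0/XX/XX/O./OO*, (2,1):+0/XX/X./OX/OO
[XX/XX/O./OO] O move#2: (2,1):+0/XX/XX/OO/OO*
[XX/XX/OO/OO] end (terminal +0, X#3); searched XX/X./O./OO to 12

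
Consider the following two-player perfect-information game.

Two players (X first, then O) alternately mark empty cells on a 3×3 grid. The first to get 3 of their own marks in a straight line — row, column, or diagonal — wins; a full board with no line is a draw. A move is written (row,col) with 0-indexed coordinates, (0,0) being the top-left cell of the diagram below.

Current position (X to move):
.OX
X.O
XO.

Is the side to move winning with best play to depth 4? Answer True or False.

p1 X@[.OX/X.O/XO.]: (0,0)[XOX/X.O/XO.]+1* (1,1)[.OX/XXO/XO.]+1 (2,2)[.OX/X.O/XOX]-1
p2 O@[XOX/X.O/XO.] terminal -1; root [.OX/X.O/XO.] d4

X winning at [.OX/X.O/XO.]: True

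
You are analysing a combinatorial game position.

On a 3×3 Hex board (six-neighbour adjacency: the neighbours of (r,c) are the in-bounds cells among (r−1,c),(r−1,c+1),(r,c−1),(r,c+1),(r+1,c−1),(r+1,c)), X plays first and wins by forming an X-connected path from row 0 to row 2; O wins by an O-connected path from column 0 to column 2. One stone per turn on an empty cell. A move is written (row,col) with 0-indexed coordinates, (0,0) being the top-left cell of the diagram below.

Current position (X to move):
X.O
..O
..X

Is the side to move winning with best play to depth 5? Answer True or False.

[X.O/..O/..X] X move#1: (0,1):-1/XXO/..O/..X, (1,0):-1/X.O/X.O/..X, (1,1):+1/X.O/.XO/..X*, (2,0):-1/X.O/..O/X.X, (2,1):-1/X.O/..O/.XX
[X.O/.XO/..X] O move#2: (0,1):-1/XOO/.XO/..X*, (1,0):-1/X.O/OXO/..X, (2,0):-1/X.O/.XO/O.X, (2,1):-1/X.O/.XO/.OX
[XOO/.XO/..X] X move#3: (1,0):+1/XOO/XXO/..X*, (2,0):-1/XOO/.XO/X.X, (2,1):-1/XOO/.XO/.XX
[XOO/XXO/..X] O move#4: (2,0):-1/XOO/XXO/O.X*, (2,1):-1/XOO/XXO/.OX
[XOO/XXO/O.X] X move#5: (2,1):+1/XOO/XXO/OXX*
[XOO/XXO/OXX] end (terminal -1, O#6); searched X.O/..O/..X to 5

X winning at [X.O/..O/..X]: True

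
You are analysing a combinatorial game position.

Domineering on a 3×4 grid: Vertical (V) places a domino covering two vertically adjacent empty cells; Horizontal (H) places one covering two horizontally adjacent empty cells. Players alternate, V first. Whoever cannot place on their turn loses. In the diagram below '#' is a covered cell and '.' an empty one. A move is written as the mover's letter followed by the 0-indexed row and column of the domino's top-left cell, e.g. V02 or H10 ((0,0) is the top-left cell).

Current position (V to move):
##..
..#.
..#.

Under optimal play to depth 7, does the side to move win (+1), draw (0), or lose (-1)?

value(##../..#./..#., V) = +1

p1 V@[##../..#./..#.]: V03[##.#/..##/..#.]-1 V10[##../#.#./#.#.]+1* V11[##../.##./.##.]+1 V13[##../..##/..##]-1
p2 H@[##../#.#./#.#.]: H02[####/#.#./#.#.]-1*
p3 V@[####/#.#./#.#.]: V11[####/###./###.]+1* V13[####/#.##/#.##]+1
p4 H@[####/###./###.] terminal -1; root [##../..#./..#.] d7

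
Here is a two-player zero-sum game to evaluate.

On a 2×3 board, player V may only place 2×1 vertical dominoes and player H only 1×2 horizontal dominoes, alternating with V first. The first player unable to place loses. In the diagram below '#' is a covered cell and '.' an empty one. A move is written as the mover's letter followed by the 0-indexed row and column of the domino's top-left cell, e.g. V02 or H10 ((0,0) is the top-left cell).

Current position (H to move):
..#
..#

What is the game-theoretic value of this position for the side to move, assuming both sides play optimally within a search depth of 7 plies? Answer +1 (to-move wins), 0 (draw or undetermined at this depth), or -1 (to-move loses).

ply 1, H at ..#/..# | H00=+1→###/..#*; H10=+1→..#/###
ply 2: ###/..# is terminal -1 (V); from ..#/..# depth 7

value(..#/..#, H) = +1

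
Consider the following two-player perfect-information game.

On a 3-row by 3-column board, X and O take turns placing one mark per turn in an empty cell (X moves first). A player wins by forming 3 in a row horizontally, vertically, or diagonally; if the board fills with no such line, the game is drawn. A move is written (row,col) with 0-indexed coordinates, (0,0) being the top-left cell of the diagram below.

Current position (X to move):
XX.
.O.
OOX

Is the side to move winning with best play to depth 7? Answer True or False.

p1 X@[XX./.O./OOX]: (0,2)[XXX/.O./OOX]+1* (1,0)[XX./XO./OOX]-1 (1,2)[XX./.OX/OOX]-1
p2 O@[XXX/.O./OOX] terminal -1; root [XX./.O./OOX] d7

X winning at [XX./.O./OOX]: True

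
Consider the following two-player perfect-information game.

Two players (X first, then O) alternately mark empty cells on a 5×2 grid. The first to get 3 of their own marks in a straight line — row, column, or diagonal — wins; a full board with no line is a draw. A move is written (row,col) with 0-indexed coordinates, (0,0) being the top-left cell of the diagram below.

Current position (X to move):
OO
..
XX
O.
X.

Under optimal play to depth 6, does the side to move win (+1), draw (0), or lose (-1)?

p1 X@[OO/../XX/O./X.]: (1,0)[OO/X./XX/O./X.]+0 (1,1)[OO/.X/XX/O./X.]+0 (3,1)[OO/../XX/OX/X.]+1* (4,1)[OO/../XX/O./XX]+0
p2 O@[OO/../XX/OX/X.]: (1,0)[OO/O./XX/OX/X.]-1* (1,1)[OO/.O/XX/OX/X.]-1 (4,1)[OO/../XX/OX/XO]-1
p3 X@[OO/O./XX/OX/X.]: (1,1)[OO/OX/XX/OX/X.]+1* (4,1)[OO/O./XX/OX/XX]+1
p4 O@[OO/OX/XX/OX/X.] terminal -1; root [OO/../XX/O./X.] d6

value(OO/../XX/O./X., X) = +1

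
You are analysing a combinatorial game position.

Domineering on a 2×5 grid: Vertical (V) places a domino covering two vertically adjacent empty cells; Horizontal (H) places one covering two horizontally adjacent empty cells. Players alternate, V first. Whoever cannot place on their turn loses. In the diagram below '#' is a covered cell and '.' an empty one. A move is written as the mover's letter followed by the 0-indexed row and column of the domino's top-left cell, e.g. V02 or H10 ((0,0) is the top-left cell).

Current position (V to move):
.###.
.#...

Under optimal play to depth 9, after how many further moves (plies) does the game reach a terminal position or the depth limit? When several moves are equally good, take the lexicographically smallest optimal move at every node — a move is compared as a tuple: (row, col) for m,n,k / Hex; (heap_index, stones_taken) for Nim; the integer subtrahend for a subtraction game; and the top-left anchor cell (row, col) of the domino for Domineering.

PV length from [.###./.#...]: 3 plies

p1 V@[.###./.#...]: V00[####./##...]-1 V04[.####/.#..#]+1*
p2 H@[.####/.#..#]: H12[.####/.####]-1*
p3 V@[.####/.####]: V00[#####/#####]+1*
p4 H@[#####/#####] terminal -1; root [.###./.#...] d9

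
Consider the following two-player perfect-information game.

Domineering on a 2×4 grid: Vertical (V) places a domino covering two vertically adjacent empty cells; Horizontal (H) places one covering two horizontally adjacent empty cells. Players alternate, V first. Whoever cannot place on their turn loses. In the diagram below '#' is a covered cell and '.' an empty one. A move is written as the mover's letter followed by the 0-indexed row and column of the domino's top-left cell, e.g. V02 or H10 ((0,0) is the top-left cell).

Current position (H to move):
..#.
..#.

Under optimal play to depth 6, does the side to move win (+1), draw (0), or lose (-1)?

value(..#./..#., H) = +1

p1 H@[..#./..#.]: H00[###./..#.]+1* H10[..#./###.]+1
p2 V@[###./..#.]: V03[####/..##]-1*
p3 H@[####/..##]: H10[####/####]+1*
p4 V@[####/####] terminal -1; root [..#./..#.] d6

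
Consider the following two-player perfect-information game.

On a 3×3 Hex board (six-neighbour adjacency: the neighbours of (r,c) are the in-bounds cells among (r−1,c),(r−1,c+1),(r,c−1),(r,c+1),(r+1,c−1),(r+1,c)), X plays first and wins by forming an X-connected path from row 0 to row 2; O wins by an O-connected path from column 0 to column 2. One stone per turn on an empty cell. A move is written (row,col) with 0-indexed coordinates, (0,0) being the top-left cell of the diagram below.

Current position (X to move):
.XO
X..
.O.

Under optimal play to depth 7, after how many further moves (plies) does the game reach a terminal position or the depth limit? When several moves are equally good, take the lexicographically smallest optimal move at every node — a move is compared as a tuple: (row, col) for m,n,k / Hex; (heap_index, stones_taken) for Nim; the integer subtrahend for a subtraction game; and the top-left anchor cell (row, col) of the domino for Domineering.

[.XO/X../.O.] X move#1: (0,0):-1/XXO/X../.O., (1,1):-1/.XO/XX./.O., (1,2):-1/.XO/X.X/.O., (2,0):+1/.XO/X../XO.*, (2,2):-1/.XO/X../.OX
[.XO/X../XO.] end (terminal -1, O#2); searched .XO/X../.O. to 7

PV length from [.XO/X../.O.]: 1 ply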